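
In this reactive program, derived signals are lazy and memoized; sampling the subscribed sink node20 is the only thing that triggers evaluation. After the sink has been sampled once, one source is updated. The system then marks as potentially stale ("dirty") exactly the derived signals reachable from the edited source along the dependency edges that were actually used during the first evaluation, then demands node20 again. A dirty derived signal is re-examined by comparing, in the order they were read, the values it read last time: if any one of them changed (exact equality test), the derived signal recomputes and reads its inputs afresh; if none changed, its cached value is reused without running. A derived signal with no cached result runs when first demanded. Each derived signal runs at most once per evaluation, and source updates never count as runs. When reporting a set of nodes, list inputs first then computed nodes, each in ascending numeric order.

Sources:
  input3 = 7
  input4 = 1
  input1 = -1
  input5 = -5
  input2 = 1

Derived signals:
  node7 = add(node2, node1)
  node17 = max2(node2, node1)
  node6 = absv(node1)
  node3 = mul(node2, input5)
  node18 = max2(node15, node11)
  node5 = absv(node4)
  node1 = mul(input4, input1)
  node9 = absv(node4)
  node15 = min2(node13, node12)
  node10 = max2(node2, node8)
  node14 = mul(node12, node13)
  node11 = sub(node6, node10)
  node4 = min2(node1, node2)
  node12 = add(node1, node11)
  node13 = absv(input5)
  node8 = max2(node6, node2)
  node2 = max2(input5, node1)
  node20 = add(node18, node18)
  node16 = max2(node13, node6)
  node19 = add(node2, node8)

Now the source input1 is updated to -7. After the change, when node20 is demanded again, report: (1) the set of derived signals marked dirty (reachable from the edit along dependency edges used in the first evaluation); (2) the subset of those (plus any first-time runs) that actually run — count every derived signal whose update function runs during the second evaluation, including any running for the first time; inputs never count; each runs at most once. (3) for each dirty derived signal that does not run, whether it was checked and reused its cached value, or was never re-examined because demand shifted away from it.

First demand of the output computes:
  node1 = mul(1, -1) = -1
  node2 = max2(-5, -1) = -1
  node6 = absv(-1) = 1
  node8 = max2(1, -1) = 1
  node10 = max2(-1, 1) = 1
  node11 = sub(1, 1) = 0
  node12 = add(-1, 0) = -1
  node13 = absv(-5) = 5
  node15 = min2(5, -1) = -1
  node18 = max2(-1, 0) = 0
  node20 = add(0, 0) = 0

After the edit, cleaning proceeds:
  node1: a read changed (input1 -1->-7) — executes, giving -7.
  node2: a read changed (node1 -1->-7) — executes, giving -5.
  node6: a read changed (node1 -1->-7) — executes, giving 7.
  node8: a read changed (node6 1->7; node2 -1->-5) — executes, giving 7.
  node10: a read changed (node2 -1->-5; node8 1->7) — executes, giving 7.
  node11: a read changed (node6 1->7; node10 1->7) — executes, giving 0 — identical to its old value.
  node12: a read changed (node1 -1->-7) — executes, giving -7.
  node15: a read changed (node12 -1->-7) — executes, giving -7.
  node18: a read changed (node15 -1->-7) — executes, giving 0 — identical to its old value.
  node20: dirty, but its reads are unchanged (node18 unchanged, node18 unchanged); cached 0 stands.

Note where the cutoff bites: node20 is checked, finds nothing changed, and keeps its cache.

The edit dirties: node1, node2, node6, node8, node10, node11, node12, node15, node18, node20.
9 derived signals run: node1, node2, node6, node8, node10, node11, node12, node15, node18.
Cache hits after checking: node20.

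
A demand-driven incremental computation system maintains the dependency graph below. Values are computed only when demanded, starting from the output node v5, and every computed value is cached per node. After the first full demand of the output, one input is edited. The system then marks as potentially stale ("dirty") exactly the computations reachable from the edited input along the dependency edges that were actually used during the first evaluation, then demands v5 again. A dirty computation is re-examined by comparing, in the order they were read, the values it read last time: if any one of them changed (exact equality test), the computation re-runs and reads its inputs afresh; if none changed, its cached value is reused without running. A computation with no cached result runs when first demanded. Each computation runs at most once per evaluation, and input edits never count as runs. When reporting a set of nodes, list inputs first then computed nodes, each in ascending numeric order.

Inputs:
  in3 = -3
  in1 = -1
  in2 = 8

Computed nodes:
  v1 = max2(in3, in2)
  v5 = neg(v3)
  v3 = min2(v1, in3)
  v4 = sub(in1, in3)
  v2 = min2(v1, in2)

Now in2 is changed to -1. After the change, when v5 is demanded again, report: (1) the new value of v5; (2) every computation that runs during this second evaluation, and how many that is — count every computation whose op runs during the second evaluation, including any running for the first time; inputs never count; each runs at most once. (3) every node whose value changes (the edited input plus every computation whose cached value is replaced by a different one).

New value of v5: 3.
Computations that run: v1, v3 — 2 in total.
Values that change: in2, v1.
Key observation: the change is absorbed at v3 — it re-runs but produces the same value, and the output's value is unchanged.

First evaluation (everything demanded from the output):
  v1 = max2(-3, 8) = 8
  v3 = min2(8, -3) = -3
  v5 = neg(-3) = 3

Propagation after the edit:
  v1: runs — in2 8->-1; result -1.
  v3: runs — v1 8->-1; result -3 (same value as before).
  v5: checked — values it read are unchanged (v3 unchanged); reused cached 3 without running.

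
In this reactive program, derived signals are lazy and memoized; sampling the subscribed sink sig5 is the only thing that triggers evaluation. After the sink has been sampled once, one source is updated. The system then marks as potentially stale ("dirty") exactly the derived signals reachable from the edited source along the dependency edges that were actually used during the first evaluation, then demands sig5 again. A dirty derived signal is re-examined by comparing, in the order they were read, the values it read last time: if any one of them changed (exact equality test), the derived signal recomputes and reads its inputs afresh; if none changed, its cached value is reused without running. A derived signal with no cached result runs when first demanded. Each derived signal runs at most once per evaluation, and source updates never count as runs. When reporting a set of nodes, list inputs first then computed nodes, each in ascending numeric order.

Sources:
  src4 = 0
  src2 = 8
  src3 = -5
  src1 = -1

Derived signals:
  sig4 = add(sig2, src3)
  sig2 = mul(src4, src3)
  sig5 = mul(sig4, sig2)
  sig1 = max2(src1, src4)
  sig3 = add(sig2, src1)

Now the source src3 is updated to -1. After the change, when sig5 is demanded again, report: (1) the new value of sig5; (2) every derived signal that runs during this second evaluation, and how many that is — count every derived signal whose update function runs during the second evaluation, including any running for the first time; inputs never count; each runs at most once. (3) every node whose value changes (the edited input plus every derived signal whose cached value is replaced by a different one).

Demanding sig5 again yields 0.
3 derived signals run: sig2, sig4, sig5.
The nodes whose values change: src3, sig4.

First demand of the output computes:
  sig2 = mul(0, -5) = 0
  sig4 = add(0, -5) = -5
  sig5 = mul(-5, 0) = 0

After the edit, cleaning proceeds:
  sig2: a read changed (src3 -5->-1) — executes, giving 0 — identical to its old value.
  sig4: a read changed (src3 -5->-1) — executes, giving -1.
  sig5: a read changed (sig4 -5->-1) — executes, giving 0 — identical to its old value.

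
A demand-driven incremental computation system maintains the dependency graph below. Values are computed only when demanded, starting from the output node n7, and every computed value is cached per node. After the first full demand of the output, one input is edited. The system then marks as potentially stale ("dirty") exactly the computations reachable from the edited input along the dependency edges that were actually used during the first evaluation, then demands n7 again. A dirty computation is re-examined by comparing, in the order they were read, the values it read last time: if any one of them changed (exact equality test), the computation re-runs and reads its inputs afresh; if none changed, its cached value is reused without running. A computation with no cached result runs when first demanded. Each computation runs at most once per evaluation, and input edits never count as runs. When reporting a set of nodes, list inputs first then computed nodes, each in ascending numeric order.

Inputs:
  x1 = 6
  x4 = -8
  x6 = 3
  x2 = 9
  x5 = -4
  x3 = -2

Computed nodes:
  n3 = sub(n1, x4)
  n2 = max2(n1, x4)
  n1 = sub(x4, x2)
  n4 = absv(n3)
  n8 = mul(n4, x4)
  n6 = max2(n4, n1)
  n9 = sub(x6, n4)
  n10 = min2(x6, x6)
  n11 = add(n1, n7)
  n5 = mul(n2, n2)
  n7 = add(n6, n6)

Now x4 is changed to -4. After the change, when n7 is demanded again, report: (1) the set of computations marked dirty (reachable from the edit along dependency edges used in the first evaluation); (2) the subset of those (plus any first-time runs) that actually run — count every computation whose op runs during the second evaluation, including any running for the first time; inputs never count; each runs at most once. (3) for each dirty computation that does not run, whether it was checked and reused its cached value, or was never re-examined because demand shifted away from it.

Marked dirty: n1, n3, n4, n6, n7.
Computations that run: n1, n3, n6 — 3 in total.
Checked but reused from cache: n4, n7.
Key observation: the cutoff stops propagation at n4 — its inputs' values are unchanged, so it reuses its cache.

First evaluation (everything demanded from the output):
  n1 = sub(-8, 9) = -17
  n3 = sub(-17, -8) = -9
  n4 = absv(-9) = 9
  n6 = max2(9, -17) = 9
  n7 = add(9, 9) = 18

Propagation after the edit:
  n1: runs — x4 -8->-4; result -13.
  n3: runs — n1 -17->-13; x4 -8->-4; result -9 (same value as before).
  n4: checked — values it read are unchanged (n3 unchanged); reused cached 9 without running.
  n6: runs — n1 -17->-13; result 9 (same value as before).
  n7: checked — values it read are unchanged (n6 unchanged, n6 unchanged); reused cached 18 without running.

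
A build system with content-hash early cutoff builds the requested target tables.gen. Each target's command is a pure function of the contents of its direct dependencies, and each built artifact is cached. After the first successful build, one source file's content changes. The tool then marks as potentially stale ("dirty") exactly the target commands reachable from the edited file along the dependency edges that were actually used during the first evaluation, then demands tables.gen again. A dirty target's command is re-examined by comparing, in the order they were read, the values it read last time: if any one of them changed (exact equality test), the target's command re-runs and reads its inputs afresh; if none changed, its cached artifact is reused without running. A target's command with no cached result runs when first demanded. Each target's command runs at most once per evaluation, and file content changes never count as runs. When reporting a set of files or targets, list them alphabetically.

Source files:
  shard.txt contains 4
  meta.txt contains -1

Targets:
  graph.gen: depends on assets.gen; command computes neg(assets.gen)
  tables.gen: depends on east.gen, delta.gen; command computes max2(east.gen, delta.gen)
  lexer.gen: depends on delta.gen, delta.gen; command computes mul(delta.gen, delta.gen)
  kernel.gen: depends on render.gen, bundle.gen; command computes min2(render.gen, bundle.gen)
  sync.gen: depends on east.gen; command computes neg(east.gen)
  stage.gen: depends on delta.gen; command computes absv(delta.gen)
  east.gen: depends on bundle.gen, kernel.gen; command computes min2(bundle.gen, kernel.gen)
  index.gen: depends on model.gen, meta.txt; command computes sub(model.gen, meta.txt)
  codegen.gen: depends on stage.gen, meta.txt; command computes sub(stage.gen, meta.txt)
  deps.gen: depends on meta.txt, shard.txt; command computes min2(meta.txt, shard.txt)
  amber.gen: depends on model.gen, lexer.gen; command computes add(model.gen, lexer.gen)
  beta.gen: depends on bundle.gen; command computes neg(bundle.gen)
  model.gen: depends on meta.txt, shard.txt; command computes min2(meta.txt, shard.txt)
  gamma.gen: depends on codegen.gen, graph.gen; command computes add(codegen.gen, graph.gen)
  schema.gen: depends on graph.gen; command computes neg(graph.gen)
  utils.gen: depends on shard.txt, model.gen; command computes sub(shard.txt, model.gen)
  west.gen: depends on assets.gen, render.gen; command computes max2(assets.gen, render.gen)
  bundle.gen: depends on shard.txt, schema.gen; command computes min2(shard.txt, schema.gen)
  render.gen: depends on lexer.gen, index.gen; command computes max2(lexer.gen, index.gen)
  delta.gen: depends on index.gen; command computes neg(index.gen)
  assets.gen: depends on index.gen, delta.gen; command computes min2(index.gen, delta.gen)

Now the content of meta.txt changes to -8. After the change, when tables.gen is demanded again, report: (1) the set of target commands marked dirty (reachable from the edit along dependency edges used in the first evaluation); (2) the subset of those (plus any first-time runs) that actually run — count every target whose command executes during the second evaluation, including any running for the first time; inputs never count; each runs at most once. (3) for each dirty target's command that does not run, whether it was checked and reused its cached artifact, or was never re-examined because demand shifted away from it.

First evaluation (everything demanded from the output):
  model.gen = min2(-1, 4) = -1
  index.gen = sub(-1, -1) = 0
  delta.gen = neg(0) = 0
  assets.gen = min2(0, 0) = 0
  graph.gen = neg(0) = 0
  lexer.gen = mul(0, 0) = 0
  render.gen = max2(0, 0) = 0
  schema.gen = neg(0) = 0
  bundle.gen = min2(4, 0) = 0
  kernel.gen = min2(0, 0) = 0
  east.gen = min2(0, 0) = 0
  tables.gen = max2(0, 0) = 0

Propagation after the edit:
  model.gen: runs — meta.txt -1->-8; result -8.
  index.gen: runs — model.gen -1->-8; meta.txt -1->-8; result 0 (same value as before).
  delta.gen: checked — values it read are unchanged (index.gen unchanged); reused cached 0 without running.
  assets.gen: checked — values it read are unchanged (index.gen unchanged, delta.gen unchanged); reused cached 0 without running.
  graph.gen: checked — values it read are unchanged (assets.gen unchanged); reused cached 0 without running.
  lexer.gen: checked — values it read are unchanged (delta.gen unchanged, delta.gen unchanged); reused cached 0 without running.
  render.gen: checked — values it read are unchanged (lexer.gen unchanged, index.gen unchanged); reused cached 0 without running.
  schema.gen: checked — values it read are unchanged (graph.gen unchanged); reused cached 0 without running.
  bundle.gen: checked — values it read are unchanged (shard.txt unchanged, schema.gen unchanged); reused cached 0 without running.
  kernel.gen: checked — values it read are unchanged (render.gen unchanged, bundle.gen unchanged); reused cached 0 without running.
  east.gen: checked — values it read are unchanged (bundle.gen unchanged, kernel.gen unchanged); reused cached 0 without running.
  tables.gen: checked — values it read are unchanged (east.gen unchanged, delta.gen unchanged); reused cached 0 without running.

Key observation: the change is absorbed at index.gen — it re-runs but produces the same value, and the output's value is unchanged.

Marked dirty: assets.gen, bundle.gen, delta.gen, east.gen, graph.gen, index.gen, kernel.gen, lexer.gen, model.gen, render.gen, schema.gen, tables.gen.
Target commands that run: index.gen, model.gen — 2 in total.
Checked but reused from cache: assets.gen, bundle.gen, delta.gen, east.gen, graph.gen, kernel.gen, lexer.gen, render.gen, schema.gen, tables.gen.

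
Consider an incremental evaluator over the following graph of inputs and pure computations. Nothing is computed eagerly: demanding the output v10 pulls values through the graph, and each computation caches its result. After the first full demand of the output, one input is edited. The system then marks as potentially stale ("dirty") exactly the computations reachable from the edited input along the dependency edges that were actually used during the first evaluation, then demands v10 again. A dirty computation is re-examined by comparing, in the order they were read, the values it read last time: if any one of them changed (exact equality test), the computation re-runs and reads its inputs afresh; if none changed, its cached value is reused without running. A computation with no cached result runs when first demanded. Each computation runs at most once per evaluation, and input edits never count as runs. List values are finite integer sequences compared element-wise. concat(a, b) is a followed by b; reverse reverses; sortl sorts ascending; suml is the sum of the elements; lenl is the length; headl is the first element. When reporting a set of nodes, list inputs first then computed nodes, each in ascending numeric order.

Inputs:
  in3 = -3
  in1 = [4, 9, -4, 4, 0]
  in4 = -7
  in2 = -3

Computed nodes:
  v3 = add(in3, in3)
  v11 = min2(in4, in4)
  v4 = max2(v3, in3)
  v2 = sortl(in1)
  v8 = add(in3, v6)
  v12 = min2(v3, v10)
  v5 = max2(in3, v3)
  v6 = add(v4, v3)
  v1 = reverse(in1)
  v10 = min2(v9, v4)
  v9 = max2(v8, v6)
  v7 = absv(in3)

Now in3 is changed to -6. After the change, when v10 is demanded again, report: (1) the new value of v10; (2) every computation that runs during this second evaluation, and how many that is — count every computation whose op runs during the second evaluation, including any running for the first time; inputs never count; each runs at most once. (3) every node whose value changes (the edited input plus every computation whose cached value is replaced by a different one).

Initial pass — values computed on the first demand:
  v3 = add(-3, -3) = -6
  v4 = max2(-6, -3) = -3
  v6 = add(-3, -6) = -9
  v8 = add(-3, -9) = -12
  v9 = max2(-12, -9) = -9
  v10 = min2(-9, -3) = -9

Second demand — change propagation:
  v3: re-runs because in3 -3->-6; in3 -3->-6; new result -12.
  v4: re-runs because v3 -6->-12; in3 -3->-6; new result -6.
  v6: re-runs because v4 -3->-6; v3 -6->-12; new result -18.
  v8: re-runs because in3 -3->-6; v6 -9->-18; new result -24.
  v9: re-runs because v8 -12->-24; v6 -9->-18; new result -18.
  v10: re-runs because v9 -9->-18; v4 -3->-6; new result -18.

v10 now evaluates to -18.
Run set: v3, v4, v6, v8, v9, v10 (6 run).
Changed values: in3, v3, v4, v6, v8, v9, v10.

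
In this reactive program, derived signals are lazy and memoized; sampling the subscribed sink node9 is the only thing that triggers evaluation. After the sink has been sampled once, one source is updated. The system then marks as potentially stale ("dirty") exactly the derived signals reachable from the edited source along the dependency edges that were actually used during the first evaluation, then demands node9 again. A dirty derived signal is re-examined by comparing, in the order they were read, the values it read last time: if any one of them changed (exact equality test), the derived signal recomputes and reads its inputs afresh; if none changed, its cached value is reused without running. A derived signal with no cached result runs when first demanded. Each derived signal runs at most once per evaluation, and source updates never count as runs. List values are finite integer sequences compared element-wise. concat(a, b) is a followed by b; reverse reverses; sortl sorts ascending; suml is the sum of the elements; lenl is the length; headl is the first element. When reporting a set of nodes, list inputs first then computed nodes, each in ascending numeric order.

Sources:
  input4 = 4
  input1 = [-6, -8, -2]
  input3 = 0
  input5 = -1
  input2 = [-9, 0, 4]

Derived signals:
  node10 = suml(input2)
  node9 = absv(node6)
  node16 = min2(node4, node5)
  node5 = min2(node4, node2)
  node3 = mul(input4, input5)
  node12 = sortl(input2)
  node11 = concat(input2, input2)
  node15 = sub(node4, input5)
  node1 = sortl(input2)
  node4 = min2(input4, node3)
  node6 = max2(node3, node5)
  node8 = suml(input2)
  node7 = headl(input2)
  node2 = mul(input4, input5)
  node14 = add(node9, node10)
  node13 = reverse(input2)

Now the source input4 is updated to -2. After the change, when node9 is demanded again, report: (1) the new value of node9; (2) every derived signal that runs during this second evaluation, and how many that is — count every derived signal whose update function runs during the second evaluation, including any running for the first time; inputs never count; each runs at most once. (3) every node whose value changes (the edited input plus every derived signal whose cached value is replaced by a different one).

Demanding node9 again yields 2.
6 derived signals run: node2, node3, node4, node5, node6, node9.
The nodes whose values change: input4, node2, node3, node4, node5, node6, node9.

First demand of the output computes:
  node2 = mul(4, -1) = -4
  node3 = mul(4, -1) = -4
  node4 = min2(4, -4) = -4
  node5 = min2(-4, -4) = -4
  node6 = max2(-4, -4) = -4
  node9 = absv(-4) = 4

After the edit, cleaning proceeds:
  node2: a read changed (input4 4->-2) — executes, giving 2.
  node3: a read changed (input4 4->-2) — executes, giving 2.
  node4: a read changed (input4 4->-2; node3 -4->2) — executes, giving -2.
  node5: a read changed (node4 -4->-2; node2 -4->2) — executes, giving -2.
  node6: a read changed (node3 -4->2; node5 -4->-2) — executes, giving 2.
  node9: a read changed (node6 -4->2) — executes, giving 2.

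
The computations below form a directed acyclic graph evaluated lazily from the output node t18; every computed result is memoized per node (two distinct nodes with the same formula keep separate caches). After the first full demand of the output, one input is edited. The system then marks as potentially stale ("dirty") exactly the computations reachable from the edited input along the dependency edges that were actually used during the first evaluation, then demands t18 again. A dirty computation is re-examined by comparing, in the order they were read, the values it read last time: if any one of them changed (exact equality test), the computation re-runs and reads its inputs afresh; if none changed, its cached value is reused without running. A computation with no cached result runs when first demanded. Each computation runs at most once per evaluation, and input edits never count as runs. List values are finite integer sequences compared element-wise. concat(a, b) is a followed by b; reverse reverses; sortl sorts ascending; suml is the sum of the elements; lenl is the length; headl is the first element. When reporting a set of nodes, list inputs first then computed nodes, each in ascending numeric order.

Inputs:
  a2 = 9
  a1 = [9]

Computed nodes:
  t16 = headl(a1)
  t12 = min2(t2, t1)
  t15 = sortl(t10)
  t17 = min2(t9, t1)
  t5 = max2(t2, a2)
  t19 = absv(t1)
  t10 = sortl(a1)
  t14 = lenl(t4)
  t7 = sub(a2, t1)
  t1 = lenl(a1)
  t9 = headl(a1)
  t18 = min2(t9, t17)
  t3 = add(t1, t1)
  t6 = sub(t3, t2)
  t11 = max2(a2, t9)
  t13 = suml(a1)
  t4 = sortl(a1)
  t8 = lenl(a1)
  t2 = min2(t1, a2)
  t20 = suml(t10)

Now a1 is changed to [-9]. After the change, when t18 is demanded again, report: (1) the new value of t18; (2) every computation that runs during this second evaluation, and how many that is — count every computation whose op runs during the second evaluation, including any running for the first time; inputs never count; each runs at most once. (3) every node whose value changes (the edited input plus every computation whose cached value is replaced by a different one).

First demand of the output computes:
  t1 = lenl([9]) = 1
  t9 = headl([9]) = 9
  t17 = min2(9, 1) = 1
  t18 = min2(9, 1) = 1

After the edit, cleaning proceeds:
  t1: a read changed (a1 [9]->[-9]) — executes, giving 1 — identical to its old value.
  t9: a read changed (a1 [9]->[-9]) — executes, giving -9.
  t17: a read changed (t9 9->-9) — executes, giving -9.
  t18: a read changed (t9 9->-9; t17 1->-9) — executes, giving -9.

Demanding t18 again yields -9.
4 computations run: t1, t9, t17, t18.
The nodes whose values change: a1, t9, t17, t18.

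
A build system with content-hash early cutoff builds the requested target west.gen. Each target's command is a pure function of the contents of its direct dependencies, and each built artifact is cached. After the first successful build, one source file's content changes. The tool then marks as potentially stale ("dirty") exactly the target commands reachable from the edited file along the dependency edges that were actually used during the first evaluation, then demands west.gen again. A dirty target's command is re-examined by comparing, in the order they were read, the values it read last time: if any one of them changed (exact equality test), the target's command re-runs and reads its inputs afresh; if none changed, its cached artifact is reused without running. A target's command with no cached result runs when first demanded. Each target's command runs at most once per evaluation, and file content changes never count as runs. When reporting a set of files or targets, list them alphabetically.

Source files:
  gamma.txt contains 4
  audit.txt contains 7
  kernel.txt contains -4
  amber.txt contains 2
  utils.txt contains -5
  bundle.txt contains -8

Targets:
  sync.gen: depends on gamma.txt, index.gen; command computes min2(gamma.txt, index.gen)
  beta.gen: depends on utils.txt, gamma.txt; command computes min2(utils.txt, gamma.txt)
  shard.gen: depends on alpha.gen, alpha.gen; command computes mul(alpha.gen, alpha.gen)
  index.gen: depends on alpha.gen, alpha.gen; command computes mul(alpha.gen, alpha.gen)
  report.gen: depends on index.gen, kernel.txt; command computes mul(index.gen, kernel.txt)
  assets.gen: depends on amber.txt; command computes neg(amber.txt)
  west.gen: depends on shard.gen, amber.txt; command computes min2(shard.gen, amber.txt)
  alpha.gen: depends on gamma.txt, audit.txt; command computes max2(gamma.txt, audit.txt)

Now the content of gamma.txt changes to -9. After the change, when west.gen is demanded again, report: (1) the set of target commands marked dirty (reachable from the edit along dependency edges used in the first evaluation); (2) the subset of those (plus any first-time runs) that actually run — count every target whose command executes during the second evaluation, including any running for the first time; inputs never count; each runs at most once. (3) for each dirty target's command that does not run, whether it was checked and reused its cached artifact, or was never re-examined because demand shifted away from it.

Marked dirty: alpha.gen, shard.gen, west.gen.
Target commands that run: alpha.gen — 1 in total.
Checked but reused from cache: shard.gen, west.gen.
Key observation: the change is absorbed at alpha.gen — it re-runs but produces the same value, and the output's value is unchanged.

First evaluation (everything demanded from the output):
  alpha.gen = max2(4, 7) = 7
  shard.gen = mul(7, 7) = 49
  west.gen = min2(49, 2) = 2

Propagation after the edit:
  alpha.gen: runs — gamma.txt 4->-9; result 7 (same value as before).
  shard.gen: checked — values it read are unchanged (alpha.gen unchanged, alpha.gen unchanged); reused cached 49 without running.
  west.gen: checked — values it read are unchanged (shard.gen unchanged, amber.txt unchanged); reused cached 2 without running.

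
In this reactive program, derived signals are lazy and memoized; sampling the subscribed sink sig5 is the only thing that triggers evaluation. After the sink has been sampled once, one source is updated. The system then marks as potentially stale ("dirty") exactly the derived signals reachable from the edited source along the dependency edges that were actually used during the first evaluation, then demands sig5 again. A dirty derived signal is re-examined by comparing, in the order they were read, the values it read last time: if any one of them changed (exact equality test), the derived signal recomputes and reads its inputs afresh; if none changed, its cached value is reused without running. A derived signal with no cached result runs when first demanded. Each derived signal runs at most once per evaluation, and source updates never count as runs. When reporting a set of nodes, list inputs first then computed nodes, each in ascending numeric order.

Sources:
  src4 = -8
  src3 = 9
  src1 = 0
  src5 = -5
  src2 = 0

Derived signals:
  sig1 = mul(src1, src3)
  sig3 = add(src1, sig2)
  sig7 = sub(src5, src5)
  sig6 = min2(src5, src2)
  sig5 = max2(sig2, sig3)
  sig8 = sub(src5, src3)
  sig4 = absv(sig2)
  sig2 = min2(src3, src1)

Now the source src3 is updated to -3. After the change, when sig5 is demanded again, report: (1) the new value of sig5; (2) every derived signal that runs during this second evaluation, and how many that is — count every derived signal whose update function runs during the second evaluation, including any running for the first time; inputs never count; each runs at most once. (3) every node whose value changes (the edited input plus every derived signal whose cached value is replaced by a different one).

First demand of the output computes:
  sig2 = min2(9, 0) = 0
  sig3 = add(0, 0) = 0
  sig5 = max2(0, 0) = 0

After the edit, cleaning proceeds:
  sig2: a read changed (src3 9->-3) — executes, giving -3.
  sig3: a read changed (sig2 0->-3) — executes, giving -3.
  sig5: a read changed (sig2 0->-3; sig3 0->-3) — executes, giving -3.

Demanding sig5 again yields -3.
3 derived signals run: sig2, sig3, sig5.
The nodes whose values change: src3, sig2, sig3, sig5.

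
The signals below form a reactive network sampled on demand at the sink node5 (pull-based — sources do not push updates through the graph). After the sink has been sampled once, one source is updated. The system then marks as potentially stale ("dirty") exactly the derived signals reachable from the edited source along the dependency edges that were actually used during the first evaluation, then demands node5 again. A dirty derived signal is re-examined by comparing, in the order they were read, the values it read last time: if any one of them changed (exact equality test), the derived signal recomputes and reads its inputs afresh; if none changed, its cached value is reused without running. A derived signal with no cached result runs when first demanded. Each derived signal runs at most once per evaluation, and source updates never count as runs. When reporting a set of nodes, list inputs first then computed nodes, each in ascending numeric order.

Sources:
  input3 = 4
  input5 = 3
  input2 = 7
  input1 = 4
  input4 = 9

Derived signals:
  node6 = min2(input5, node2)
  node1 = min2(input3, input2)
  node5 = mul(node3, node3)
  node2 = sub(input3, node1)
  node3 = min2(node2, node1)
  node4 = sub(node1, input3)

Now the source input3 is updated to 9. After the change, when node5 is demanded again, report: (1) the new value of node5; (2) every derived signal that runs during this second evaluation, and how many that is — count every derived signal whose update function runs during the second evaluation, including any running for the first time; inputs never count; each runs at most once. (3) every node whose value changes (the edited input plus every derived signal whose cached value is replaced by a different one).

Initial pass — values computed on the first demand:
  node1 = min2(4, 7) = 4
  node2 = sub(4, 4) = 0
  node3 = min2(0, 4) = 0
  node5 = mul(0, 0) = 0

Second demand — change propagation:
  node1: re-runs because input3 4->9; new result 7.
  node2: re-runs because input3 4->9; node1 4->7; new result 2.
  node3: re-runs because node2 0->2; node1 4->7; new result 2.
  node5: re-runs because node3 0->2; node3 0->2; new result 4.

node5 now evaluates to 4.
Run set: node1, node2, node3, node5 (4 run).
Changed values: input3, node1, node2, node3, node5.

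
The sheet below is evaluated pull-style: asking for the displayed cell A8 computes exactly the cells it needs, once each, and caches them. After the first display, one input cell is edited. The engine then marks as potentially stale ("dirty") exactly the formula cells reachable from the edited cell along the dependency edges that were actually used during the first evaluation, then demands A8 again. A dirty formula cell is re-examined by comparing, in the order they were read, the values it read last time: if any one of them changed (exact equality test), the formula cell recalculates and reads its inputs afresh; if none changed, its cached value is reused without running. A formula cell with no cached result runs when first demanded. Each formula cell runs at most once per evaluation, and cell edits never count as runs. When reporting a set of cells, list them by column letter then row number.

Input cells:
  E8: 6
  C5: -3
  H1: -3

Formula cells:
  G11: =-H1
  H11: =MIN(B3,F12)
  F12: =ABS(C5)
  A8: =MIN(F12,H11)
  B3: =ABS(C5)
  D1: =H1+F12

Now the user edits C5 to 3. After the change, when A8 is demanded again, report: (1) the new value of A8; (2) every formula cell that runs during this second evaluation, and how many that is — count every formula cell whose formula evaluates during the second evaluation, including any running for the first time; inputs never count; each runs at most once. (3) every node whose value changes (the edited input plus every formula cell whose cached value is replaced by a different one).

Demanding A8 again yields 3.
2 formula cells run: B3, F12.
The nodes whose values change: C5.
Note where the cutoff bites: H11 is checked, finds nothing changed, and keeps its cache.

First demand of the output computes:
  B3 = ABS(-3) = 3
  F12 = ABS(-3) = 3
  H11 = MIN(3, 3) = 3
  A8 = MIN(3, 3) = 3

After the edit, cleaning proceeds:
  B3: a read changed (C5 -3->3) — executes, giving 3 — identical to its old value.
  F12: a read changed (C5 -3->3) — executes, giving 3 — identical to its old value.
  H11: dirty, but its reads are unchanged (B3 unchanged, F12 unchanged); cached 3 stands.
  A8: dirty, but its reads are unchanged (F12 unchanged, H11 unchanged); cached 3 stands.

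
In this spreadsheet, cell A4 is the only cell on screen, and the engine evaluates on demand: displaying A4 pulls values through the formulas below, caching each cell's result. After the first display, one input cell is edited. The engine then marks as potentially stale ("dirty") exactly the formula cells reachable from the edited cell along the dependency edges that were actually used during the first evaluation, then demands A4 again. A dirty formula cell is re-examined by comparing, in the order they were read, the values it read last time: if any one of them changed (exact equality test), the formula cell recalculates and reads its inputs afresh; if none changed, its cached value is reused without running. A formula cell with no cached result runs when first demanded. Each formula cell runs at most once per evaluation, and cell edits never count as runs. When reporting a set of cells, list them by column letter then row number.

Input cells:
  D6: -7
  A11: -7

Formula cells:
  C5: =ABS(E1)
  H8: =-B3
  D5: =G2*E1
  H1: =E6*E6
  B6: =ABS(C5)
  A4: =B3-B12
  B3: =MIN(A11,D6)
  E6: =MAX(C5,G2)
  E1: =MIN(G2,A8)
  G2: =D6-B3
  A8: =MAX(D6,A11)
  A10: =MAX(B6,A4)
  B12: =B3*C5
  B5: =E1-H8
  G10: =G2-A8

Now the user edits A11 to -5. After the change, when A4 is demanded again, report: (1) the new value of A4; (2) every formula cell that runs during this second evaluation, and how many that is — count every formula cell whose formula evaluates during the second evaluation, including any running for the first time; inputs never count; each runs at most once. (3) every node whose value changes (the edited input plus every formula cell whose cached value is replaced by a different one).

Initial pass — values computed on the first demand:
  A8 = MAX(-7, -7) = -7
  B3 = MIN(-7, -7) = -7
  G2 = -7 - -7 = 0
  E1 = MIN(0, -7) = -7
  C5 = ABS(-7) = 7
  B12 = -7 * 7 = -49
  A4 = -7 - -49 = 42

Second demand — change propagation:
  A8: re-runs because A11 -7->-5; new result -5.
  B3: re-runs because A11 -7->-5; new result -7 (unchanged).
  G2: re-examined; everything it read last time is the same (D6 unchanged, B3 unchanged) — cache 0 kept, no run.
  E1: re-runs because A8 -7->-5; new result -5.
  C5: re-runs because E1 -7->-5; new result 5.
  B12: re-runs because C5 7->5; new result -35.
  A4: re-runs because B12 -49->-35; new result 28.

The important point: at G2 every value read last time is unchanged, so the dirty flag clears without a run.

A4 now evaluates to 28.
Run set: A4, A8, B3, B12, C5, E1 (6 run).
Changed values: A4, A8, A11, B12, C5, E1.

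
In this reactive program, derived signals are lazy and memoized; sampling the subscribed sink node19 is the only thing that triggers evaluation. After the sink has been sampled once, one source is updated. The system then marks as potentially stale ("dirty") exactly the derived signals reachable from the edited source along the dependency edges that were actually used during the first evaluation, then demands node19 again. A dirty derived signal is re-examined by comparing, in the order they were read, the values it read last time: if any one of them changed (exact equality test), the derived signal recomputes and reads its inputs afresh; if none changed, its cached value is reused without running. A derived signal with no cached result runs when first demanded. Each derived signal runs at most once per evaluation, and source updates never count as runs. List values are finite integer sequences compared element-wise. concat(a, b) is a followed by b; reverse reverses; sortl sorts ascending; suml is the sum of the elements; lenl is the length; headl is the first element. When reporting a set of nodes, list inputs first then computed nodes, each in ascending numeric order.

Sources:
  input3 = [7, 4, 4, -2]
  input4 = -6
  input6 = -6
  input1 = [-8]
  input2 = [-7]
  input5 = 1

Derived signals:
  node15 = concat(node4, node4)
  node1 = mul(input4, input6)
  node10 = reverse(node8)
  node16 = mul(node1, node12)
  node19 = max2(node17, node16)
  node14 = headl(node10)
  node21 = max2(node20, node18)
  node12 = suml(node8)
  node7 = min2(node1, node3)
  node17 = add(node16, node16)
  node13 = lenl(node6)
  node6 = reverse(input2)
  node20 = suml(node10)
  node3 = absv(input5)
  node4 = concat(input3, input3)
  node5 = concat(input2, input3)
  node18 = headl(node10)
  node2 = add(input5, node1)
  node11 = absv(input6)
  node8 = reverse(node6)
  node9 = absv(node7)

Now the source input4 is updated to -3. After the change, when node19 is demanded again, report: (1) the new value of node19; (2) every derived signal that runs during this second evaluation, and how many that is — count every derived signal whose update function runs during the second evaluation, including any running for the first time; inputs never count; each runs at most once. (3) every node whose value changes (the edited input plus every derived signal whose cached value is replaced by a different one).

Demanding node19 again yields -126.
4 derived signals run: node1, node16, node17, node19.
The nodes whose values change: input4, node1, node16, node17, node19.

First demand of the output computes:
  node1 = mul(-6, -6) = 36
  node6 = reverse([-7]) = [-7]
  node8 = reverse([-7]) = [-7]
  node12 = suml([-7]) = -7
  node16 = mul(36, -7) = -252
  node17 = add(-252, -252) = -504
  node19 = max2(-504, -252) = -252

After the edit, cleaning proceeds:
  node1: a read changed (input4 -6->-3) — executes, giving 18.
  node16: a read changed (node1 36->18) — executes, giving -126.
  node17: a read changed (node16 -252->-126; node16 -252->-126) — executes, giving -252.
  node19: a read changed (node17 -504->-252; node16 -252->-126) — executes, giving -126.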